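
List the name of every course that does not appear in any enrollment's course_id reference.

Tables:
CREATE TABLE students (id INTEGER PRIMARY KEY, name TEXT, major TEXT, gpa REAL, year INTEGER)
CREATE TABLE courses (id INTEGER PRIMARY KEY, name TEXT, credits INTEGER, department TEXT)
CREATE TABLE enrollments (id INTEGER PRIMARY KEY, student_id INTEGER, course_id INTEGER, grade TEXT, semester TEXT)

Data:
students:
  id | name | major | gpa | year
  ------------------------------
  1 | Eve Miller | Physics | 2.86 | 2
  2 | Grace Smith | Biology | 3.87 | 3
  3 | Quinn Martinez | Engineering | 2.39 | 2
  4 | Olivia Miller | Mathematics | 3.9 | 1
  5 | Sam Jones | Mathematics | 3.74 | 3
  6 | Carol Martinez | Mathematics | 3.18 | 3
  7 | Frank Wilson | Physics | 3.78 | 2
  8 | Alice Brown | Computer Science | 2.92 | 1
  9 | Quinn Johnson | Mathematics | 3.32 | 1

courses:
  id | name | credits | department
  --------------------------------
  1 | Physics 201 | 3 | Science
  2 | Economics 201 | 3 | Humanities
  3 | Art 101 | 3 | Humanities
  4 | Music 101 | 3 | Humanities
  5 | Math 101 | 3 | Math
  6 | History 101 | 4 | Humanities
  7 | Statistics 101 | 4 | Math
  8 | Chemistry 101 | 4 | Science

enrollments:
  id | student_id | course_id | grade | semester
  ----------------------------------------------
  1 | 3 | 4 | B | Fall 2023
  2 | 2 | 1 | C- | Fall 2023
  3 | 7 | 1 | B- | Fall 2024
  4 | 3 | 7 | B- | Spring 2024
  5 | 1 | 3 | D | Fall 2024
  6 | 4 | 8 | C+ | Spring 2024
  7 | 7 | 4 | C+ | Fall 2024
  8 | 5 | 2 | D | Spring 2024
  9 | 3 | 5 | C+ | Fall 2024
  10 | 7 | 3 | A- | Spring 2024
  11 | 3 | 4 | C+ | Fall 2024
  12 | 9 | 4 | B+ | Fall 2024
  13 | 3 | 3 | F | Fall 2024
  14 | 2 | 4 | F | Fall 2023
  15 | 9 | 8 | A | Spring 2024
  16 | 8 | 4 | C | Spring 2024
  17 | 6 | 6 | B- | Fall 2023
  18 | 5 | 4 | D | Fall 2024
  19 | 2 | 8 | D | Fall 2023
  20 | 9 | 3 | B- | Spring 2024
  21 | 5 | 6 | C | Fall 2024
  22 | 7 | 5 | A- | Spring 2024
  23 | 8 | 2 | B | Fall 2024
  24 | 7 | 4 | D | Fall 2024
SELECT p.name FROM courses p LEFT JOIN enrollments c ON c.course_id = p.id WHERE c.id IS NULL

Execution result:
(no rows)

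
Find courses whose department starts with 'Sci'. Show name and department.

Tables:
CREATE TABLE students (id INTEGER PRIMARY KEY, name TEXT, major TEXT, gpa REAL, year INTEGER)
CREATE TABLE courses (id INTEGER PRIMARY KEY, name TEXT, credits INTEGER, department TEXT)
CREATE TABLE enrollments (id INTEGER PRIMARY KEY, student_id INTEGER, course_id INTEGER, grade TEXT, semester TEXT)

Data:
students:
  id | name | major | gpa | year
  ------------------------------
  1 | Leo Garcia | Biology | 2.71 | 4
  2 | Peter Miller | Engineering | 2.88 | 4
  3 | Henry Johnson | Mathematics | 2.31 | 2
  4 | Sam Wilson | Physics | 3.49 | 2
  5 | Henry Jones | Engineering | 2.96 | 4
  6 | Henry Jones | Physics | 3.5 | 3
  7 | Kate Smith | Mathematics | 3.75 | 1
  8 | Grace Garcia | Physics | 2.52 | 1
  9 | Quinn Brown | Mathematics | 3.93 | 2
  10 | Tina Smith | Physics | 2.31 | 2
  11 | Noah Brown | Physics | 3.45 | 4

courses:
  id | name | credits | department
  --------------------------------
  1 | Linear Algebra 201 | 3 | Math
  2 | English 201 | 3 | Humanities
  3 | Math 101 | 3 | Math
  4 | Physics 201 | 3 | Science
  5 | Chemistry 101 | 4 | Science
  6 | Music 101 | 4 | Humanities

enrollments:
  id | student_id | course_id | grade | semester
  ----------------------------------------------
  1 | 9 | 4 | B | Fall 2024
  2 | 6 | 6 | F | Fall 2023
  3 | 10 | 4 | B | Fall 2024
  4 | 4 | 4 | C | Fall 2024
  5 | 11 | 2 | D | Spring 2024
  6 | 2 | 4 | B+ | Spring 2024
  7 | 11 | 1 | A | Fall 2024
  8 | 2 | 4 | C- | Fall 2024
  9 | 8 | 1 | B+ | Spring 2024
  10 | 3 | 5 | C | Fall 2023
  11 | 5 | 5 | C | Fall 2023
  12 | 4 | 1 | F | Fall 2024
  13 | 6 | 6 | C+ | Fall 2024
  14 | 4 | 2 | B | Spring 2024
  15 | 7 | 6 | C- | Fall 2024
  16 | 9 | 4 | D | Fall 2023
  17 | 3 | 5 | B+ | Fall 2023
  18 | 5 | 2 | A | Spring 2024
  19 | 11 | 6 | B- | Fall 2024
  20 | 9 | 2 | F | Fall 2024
SELECT name, department FROM courses WHERE department LIKE 'Sci%'

Execution result:
name | department
Physics 201 | Science
Chemistry 101 | Science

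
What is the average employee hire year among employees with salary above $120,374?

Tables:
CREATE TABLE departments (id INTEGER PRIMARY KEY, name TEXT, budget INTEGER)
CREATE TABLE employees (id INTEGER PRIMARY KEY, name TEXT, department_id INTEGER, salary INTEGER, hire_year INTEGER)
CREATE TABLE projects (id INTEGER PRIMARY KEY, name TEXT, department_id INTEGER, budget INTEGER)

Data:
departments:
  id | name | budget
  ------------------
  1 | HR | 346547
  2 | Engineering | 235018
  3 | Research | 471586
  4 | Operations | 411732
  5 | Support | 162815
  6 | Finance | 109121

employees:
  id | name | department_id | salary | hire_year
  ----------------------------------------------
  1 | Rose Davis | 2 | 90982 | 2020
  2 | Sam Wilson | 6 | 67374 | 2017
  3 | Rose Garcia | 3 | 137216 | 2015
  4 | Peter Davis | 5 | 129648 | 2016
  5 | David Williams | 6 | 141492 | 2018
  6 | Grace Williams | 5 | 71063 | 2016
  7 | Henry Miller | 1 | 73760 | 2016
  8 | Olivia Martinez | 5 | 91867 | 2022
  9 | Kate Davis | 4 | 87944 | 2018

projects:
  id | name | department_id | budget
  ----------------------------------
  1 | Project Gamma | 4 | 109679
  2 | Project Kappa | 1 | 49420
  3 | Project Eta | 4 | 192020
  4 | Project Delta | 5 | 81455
SELECT AVG(hire_year) FROM employees WHERE salary > 120374

Execution result:
2016.33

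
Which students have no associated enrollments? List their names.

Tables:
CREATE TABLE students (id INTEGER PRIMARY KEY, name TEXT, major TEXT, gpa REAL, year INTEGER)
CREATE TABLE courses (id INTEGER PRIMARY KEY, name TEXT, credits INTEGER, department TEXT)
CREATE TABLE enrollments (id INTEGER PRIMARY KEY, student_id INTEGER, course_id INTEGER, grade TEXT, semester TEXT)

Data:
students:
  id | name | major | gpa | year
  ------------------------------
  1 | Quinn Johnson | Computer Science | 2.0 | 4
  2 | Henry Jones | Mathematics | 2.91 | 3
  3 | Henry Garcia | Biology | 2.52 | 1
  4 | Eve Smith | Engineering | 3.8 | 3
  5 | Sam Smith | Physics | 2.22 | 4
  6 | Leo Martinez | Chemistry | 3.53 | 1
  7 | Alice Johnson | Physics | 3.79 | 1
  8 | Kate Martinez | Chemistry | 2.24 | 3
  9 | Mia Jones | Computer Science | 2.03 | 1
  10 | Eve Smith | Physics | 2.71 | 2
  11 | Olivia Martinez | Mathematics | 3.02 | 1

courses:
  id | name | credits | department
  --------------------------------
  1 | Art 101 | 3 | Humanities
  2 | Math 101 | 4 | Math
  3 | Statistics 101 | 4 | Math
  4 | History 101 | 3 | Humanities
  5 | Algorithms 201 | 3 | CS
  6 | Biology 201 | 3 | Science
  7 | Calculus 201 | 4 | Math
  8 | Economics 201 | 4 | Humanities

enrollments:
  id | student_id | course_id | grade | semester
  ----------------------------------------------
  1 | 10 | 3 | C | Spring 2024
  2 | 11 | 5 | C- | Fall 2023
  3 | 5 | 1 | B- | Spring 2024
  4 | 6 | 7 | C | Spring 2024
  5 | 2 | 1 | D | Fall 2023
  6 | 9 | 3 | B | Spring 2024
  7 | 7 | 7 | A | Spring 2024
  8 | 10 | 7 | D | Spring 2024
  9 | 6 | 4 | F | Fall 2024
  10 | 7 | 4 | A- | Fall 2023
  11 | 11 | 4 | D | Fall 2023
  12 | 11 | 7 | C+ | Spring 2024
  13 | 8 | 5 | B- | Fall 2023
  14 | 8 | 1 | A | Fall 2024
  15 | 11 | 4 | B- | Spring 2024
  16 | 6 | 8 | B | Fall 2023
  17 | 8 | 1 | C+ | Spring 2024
SELECT p.name FROM students p LEFT JOIN enrollments c ON c.student_id = p.id WHERE c.id IS NULL

Execution result:
name
Quinn Johnson
Henry Garcia
Eve Smith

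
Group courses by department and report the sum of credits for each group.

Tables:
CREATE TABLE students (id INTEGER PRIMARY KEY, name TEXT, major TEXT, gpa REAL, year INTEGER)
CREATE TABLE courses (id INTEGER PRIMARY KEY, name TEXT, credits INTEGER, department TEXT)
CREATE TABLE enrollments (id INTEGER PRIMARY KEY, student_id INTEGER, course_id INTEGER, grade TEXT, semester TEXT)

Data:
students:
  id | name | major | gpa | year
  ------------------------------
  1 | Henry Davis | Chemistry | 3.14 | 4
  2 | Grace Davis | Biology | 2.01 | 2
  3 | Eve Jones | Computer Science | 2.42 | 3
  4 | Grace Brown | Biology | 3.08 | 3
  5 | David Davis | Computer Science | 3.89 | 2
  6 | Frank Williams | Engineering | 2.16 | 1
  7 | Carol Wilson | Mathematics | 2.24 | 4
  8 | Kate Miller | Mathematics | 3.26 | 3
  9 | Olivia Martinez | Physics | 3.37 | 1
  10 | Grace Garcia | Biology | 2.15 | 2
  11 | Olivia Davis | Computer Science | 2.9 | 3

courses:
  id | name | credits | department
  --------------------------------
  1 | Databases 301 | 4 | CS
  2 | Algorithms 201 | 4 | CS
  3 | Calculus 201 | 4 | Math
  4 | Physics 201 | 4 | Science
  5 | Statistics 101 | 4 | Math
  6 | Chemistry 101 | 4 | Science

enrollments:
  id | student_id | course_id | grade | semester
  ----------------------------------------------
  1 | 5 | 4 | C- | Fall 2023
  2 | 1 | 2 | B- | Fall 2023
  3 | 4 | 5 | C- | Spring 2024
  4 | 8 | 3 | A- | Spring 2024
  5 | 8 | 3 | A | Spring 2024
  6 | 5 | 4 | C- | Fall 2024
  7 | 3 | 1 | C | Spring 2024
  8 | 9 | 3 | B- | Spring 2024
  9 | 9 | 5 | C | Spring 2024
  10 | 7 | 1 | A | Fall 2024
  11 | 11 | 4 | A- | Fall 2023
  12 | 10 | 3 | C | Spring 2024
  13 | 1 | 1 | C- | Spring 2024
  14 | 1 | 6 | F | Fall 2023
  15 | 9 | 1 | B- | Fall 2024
SELECT department, SUM(credits) AS sum_credits FROM courses GROUP BY department

Execution result:
department | sum_credits
CS | 8
Math | 8
Science | 8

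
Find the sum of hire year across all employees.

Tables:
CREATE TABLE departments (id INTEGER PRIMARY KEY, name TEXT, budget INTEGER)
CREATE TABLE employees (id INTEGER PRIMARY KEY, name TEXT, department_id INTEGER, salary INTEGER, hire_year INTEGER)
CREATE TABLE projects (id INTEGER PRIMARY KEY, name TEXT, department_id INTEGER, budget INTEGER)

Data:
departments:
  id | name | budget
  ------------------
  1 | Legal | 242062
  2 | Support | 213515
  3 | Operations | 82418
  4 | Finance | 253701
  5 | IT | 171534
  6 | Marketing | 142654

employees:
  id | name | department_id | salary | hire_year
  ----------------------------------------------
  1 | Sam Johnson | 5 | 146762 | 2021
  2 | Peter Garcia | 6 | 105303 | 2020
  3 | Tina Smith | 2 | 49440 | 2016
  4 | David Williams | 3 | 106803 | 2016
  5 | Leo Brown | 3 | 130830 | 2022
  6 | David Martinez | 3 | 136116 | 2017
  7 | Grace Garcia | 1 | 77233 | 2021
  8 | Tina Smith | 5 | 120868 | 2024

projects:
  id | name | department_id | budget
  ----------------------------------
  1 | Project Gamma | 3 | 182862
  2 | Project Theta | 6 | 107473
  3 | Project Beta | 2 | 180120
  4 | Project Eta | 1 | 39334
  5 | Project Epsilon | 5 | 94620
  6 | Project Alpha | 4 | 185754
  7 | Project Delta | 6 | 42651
SELECT SUM(hire_year) FROM employees

Execution result:
16157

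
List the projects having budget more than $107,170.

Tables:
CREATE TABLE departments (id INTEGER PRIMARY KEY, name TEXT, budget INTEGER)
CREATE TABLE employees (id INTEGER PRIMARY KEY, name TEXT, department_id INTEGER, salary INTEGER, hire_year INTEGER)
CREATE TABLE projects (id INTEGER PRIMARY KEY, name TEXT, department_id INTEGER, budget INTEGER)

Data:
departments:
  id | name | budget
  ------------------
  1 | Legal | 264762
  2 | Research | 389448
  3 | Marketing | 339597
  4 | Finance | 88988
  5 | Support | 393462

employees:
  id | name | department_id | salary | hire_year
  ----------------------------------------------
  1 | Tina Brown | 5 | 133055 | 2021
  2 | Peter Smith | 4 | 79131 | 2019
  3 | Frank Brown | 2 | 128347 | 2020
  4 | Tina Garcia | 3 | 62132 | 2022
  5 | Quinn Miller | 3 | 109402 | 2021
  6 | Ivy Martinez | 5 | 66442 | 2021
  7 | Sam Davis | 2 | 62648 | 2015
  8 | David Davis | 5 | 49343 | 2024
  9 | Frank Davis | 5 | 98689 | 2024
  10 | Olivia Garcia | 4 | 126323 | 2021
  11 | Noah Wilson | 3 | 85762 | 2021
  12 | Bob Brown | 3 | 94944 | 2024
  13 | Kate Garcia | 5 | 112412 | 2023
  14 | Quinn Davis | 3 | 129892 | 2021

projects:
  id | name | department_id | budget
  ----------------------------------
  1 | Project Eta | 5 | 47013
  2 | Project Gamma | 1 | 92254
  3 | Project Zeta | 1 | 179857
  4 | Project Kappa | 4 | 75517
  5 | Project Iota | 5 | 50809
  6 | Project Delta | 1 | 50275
SELECT name, budget FROM projects WHERE budget > 107170

Execution result:
name | budget
Project Zeta | 179857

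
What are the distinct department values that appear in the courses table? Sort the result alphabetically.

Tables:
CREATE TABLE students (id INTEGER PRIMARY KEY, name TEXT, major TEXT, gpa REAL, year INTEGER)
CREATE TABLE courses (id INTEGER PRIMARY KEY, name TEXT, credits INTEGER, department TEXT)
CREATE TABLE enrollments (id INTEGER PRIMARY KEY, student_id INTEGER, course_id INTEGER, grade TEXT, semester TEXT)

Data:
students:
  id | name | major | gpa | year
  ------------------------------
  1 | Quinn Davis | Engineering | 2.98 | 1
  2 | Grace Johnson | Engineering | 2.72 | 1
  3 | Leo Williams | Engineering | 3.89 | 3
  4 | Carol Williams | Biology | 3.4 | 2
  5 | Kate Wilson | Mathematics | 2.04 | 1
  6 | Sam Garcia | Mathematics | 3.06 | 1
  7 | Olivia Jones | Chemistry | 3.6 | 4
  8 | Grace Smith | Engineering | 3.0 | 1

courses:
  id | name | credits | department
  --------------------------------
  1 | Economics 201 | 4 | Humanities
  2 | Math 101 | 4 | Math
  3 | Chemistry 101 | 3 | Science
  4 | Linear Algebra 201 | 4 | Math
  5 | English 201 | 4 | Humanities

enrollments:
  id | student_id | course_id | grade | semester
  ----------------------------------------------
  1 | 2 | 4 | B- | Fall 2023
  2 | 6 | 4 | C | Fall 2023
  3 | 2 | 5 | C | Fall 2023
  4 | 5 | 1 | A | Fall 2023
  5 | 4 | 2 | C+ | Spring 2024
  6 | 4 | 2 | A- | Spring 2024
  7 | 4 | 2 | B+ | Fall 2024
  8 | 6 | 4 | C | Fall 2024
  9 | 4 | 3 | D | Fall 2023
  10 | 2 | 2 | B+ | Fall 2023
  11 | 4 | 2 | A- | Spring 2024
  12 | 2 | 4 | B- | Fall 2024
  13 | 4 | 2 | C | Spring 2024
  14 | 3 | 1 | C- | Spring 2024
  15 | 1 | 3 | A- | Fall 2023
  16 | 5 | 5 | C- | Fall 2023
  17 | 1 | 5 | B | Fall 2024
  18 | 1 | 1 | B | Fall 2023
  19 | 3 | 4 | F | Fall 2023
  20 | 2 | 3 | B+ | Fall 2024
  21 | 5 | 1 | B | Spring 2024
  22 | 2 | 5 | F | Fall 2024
SELECT DISTINCT department FROM courses ORDER BY department

Execution result:
department
Humanities
Math
Science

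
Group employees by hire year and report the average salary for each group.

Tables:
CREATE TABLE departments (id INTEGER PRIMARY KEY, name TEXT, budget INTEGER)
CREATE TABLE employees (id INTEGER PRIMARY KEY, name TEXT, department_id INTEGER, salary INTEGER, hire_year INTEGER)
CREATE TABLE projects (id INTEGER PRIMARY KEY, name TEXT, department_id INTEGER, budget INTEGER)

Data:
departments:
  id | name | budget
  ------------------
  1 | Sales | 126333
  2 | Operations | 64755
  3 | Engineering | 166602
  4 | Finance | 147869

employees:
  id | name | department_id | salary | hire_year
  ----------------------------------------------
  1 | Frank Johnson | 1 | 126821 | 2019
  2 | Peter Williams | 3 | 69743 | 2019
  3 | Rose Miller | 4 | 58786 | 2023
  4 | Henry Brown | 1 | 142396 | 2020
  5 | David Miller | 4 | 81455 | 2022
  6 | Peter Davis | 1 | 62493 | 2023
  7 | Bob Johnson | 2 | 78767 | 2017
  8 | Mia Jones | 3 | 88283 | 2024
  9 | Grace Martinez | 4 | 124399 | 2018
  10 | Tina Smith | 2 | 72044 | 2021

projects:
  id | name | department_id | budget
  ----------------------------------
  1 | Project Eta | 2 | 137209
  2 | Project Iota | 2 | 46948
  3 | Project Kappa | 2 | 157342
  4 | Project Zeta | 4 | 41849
SELECT hire_year, AVG(salary) AS avg_salary FROM employees GROUP BY hire_year

Execution result:
hire_year | avg_salary
2017 | 78767.00
2018 | 124399.00
2019 | 98282.00
2020 | 142396.00
2021 | 72044.00
2022 | 81455.00
2023 | 60639.50
2024 | 88283.00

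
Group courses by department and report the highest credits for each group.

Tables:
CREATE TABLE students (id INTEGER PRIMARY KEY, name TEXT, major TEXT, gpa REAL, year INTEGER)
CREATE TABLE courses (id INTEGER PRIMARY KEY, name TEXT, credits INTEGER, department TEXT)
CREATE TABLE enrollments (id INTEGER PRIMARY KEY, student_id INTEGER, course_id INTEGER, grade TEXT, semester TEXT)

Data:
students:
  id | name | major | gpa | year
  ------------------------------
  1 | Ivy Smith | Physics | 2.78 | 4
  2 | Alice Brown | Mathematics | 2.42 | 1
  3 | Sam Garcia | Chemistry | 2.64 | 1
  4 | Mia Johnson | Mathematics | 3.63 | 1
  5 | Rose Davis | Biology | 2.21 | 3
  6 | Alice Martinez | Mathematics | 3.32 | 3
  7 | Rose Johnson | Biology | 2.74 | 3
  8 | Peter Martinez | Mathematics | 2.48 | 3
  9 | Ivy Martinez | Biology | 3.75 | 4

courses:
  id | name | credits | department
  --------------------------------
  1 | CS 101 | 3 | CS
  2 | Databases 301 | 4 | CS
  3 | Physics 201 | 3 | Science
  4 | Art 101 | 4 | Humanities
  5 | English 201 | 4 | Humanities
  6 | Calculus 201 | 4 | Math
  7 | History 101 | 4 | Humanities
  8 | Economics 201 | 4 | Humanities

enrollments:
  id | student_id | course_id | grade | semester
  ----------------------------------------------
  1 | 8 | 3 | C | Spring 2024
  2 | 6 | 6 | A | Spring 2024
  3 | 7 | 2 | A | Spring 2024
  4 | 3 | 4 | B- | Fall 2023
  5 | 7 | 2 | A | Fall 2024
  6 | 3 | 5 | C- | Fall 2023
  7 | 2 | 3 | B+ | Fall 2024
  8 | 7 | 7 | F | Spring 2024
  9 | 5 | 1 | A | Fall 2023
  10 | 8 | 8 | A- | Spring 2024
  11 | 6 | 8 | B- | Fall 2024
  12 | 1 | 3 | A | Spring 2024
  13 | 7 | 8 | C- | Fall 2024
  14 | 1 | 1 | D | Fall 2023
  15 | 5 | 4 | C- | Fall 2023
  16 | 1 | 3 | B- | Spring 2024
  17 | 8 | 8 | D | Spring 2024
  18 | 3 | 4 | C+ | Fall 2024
SELECT department, MAX(credits) AS max_credits FROM courses GROUP BY department

Execution result:
department | max_credits
CS | 4
Humanities | 4
Math | 4
Science | 3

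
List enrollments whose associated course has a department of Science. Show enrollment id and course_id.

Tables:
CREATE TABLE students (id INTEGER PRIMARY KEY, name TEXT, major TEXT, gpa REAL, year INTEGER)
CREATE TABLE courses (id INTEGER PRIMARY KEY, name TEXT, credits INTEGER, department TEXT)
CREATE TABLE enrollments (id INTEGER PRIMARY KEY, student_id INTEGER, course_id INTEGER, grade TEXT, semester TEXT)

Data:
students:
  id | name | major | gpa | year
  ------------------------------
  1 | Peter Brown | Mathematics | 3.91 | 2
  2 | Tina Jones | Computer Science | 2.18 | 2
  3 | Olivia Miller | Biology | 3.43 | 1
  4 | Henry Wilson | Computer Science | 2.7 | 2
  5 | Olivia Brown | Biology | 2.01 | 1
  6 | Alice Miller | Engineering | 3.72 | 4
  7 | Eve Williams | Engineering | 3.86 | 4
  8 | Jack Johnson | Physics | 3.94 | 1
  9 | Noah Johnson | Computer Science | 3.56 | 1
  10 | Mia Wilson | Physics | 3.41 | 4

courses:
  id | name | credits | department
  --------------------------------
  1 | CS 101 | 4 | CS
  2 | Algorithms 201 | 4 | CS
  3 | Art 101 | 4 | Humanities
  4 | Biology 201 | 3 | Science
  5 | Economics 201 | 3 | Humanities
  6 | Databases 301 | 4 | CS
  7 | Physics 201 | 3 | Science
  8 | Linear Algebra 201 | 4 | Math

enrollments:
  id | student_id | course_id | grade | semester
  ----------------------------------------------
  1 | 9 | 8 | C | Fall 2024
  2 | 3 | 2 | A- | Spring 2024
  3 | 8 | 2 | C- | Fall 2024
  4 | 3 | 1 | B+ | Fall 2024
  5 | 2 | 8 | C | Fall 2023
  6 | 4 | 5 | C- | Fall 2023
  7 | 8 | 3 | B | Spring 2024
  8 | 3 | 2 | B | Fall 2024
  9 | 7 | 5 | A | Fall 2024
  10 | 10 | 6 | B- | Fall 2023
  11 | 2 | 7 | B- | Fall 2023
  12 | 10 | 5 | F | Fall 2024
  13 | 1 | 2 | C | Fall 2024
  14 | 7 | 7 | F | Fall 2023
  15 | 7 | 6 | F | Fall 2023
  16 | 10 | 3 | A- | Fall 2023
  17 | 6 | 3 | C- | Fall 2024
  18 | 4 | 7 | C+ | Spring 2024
SELECT id, course_id FROM enrollments WHERE course_id IN (SELECT id FROM courses WHERE department = 'Science')

Execution result:
id | course_id
11 | 7
14 | 7
18 | 7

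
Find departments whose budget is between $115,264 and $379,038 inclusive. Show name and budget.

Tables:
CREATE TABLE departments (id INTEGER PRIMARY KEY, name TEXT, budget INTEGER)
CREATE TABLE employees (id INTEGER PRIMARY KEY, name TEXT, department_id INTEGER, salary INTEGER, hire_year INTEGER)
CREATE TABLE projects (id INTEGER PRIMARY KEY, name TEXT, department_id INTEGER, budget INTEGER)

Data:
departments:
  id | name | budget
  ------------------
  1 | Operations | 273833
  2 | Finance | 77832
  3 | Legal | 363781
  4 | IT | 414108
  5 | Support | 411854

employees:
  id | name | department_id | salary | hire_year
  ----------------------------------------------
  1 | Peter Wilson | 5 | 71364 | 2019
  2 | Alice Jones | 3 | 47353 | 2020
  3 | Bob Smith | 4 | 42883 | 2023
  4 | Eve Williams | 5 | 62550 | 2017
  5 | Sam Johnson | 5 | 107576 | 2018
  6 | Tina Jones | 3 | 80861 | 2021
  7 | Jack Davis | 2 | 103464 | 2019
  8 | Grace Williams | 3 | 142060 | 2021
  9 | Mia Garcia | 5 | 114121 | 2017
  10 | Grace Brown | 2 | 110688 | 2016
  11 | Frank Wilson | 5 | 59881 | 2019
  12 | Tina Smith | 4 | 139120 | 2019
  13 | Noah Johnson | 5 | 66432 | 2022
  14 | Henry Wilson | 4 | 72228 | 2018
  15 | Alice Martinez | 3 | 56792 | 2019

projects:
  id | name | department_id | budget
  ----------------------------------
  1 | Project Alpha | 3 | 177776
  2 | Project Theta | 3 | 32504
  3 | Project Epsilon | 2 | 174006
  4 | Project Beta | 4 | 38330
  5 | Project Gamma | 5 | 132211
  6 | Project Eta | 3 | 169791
SELECT name, budget FROM departments WHERE budget BETWEEN 115264 AND 379038

Execution result:
name | budget
Operations | 273833
Legal | 363781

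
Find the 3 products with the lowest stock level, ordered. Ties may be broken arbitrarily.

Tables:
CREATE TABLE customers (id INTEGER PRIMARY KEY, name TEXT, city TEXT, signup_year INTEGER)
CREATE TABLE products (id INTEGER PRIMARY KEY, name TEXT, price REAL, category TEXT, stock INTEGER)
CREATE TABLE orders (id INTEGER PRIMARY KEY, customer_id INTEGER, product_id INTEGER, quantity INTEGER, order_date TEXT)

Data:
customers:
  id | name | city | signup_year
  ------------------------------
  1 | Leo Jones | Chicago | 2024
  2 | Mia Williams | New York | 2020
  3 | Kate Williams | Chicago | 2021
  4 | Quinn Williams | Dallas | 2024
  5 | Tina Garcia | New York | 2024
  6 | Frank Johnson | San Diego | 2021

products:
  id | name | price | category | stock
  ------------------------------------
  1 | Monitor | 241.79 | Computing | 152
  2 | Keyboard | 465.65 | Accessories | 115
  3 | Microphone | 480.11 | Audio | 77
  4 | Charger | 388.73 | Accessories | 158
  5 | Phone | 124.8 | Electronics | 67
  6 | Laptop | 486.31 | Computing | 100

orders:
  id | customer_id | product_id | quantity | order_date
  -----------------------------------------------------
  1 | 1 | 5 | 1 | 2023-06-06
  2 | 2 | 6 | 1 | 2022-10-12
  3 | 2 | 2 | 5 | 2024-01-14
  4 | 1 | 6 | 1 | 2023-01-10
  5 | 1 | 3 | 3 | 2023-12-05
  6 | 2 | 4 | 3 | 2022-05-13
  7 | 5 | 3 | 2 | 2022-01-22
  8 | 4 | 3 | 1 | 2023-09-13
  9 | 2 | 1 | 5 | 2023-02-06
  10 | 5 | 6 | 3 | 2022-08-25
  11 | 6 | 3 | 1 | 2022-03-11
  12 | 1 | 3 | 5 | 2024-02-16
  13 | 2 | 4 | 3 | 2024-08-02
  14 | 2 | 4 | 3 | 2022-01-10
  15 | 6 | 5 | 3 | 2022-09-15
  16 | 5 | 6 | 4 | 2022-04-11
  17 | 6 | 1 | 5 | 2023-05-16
SELECT name, stock FROM products ORDER BY stock ASC LIMIT 3

Execution result:
name | stock
Phone | 67
Microphone | 77
Laptop | 100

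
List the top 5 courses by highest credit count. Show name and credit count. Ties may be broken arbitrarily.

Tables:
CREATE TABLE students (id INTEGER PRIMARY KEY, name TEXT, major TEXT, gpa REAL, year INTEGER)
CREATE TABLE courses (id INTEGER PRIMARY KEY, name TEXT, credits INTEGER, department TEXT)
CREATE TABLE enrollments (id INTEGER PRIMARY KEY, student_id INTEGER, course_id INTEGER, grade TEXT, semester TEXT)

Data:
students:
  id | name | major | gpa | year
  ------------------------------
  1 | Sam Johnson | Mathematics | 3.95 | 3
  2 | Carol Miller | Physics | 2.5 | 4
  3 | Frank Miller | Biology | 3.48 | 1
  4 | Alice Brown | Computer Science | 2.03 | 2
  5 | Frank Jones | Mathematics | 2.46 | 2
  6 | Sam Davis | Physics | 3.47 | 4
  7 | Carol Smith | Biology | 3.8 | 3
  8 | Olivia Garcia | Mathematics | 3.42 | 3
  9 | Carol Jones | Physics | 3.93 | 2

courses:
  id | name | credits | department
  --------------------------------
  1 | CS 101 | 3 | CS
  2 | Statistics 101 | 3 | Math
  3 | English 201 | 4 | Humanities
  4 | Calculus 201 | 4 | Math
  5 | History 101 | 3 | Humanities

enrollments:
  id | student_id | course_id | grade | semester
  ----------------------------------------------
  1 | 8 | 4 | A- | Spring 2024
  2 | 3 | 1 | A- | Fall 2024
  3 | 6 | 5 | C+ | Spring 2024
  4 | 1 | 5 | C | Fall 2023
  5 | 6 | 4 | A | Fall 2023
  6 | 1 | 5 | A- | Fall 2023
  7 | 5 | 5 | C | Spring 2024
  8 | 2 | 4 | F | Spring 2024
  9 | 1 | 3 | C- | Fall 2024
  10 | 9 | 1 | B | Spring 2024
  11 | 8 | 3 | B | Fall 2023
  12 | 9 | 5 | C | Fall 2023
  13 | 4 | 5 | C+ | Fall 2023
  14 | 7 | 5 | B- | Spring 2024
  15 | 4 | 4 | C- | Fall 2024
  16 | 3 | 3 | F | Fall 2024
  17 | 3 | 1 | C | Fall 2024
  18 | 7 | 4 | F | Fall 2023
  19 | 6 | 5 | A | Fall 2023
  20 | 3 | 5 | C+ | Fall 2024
SELECT name, credits FROM courses ORDER BY credits DESC LIMIT 5

Execution result:
name | credits
English 201 | 4
Calculus 201 | 4
CS 101 | 3
Statistics 101 | 3
History 101 | 3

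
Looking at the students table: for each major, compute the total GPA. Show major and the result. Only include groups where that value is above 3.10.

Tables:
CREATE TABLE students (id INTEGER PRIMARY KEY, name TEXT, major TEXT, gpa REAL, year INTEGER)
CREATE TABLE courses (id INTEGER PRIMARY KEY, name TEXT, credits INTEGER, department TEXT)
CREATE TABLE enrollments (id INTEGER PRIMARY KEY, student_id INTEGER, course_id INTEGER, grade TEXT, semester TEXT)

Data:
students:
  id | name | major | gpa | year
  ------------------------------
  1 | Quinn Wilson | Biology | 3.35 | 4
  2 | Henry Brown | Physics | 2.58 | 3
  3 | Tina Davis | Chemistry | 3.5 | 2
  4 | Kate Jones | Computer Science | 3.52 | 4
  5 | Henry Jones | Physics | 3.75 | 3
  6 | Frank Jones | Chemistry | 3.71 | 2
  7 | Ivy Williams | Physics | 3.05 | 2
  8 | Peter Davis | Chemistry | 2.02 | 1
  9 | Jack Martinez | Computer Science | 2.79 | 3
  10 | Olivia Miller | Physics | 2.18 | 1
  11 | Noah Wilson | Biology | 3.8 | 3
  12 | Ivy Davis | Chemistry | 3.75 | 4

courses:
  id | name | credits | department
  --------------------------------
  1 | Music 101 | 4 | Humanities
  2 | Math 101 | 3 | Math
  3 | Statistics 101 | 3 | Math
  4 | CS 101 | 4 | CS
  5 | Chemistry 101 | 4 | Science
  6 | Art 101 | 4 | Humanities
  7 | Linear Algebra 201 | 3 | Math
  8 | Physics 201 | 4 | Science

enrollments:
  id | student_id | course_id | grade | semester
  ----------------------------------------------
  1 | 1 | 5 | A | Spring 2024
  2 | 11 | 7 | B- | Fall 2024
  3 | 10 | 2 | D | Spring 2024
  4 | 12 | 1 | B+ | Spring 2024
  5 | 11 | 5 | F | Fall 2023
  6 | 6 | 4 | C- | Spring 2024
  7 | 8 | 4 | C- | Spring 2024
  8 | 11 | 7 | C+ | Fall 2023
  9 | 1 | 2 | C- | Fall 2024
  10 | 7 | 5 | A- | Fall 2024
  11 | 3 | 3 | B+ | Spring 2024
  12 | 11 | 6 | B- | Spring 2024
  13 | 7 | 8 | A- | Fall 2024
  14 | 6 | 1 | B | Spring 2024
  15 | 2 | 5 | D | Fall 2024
SELECT major, SUM(gpa) AS sum_gpa FROM students GROUP BY major HAVING SUM(gpa) > 3.1

Execution result:
major | sum_gpa
Biology | 7.15
Chemistry | 12.98
Computer Science | 6.31
Physics | 11.56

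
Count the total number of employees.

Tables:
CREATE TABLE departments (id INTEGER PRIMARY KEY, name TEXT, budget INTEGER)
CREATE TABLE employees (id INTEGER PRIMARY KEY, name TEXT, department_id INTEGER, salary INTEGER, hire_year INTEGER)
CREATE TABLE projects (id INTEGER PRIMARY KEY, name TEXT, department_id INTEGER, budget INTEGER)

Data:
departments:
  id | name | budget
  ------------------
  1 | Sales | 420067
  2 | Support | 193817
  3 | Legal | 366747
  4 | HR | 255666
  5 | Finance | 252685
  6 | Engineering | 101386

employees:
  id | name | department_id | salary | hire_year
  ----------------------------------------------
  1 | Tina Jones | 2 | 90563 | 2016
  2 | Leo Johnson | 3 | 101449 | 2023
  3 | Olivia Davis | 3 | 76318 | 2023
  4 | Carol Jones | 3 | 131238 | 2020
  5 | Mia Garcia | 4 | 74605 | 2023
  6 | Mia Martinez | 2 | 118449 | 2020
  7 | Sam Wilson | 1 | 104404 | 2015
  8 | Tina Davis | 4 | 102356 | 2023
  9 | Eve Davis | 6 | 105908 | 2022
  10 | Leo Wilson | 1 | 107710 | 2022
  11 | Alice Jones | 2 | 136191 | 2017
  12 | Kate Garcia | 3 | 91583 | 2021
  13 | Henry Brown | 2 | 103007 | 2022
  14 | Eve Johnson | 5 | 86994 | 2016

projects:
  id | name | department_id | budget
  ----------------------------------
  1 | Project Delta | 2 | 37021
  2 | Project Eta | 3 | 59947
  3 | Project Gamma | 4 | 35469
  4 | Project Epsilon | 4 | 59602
SELECT COUNT(*) FROM employees

Execution result:
14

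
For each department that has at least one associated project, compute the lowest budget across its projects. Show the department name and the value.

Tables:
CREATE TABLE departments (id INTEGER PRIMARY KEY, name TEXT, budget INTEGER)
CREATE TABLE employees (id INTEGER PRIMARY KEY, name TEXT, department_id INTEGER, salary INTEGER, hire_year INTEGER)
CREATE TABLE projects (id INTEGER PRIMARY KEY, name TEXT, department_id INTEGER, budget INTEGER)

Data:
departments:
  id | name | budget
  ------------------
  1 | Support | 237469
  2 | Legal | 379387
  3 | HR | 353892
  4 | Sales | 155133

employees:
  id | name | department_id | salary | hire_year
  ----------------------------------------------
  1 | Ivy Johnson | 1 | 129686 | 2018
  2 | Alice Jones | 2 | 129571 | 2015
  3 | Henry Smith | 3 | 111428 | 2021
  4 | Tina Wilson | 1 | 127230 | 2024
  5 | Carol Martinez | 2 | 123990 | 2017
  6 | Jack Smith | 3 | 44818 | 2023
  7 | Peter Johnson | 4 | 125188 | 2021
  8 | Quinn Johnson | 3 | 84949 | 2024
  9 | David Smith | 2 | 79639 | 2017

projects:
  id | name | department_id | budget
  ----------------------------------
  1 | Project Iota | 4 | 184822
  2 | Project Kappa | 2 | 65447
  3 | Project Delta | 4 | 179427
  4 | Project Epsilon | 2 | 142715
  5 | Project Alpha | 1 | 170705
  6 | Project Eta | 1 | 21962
SELECT p.name, MIN(c.budget) AS min_budget FROM projects c JOIN departments p ON c.department_id = p.id GROUP BY p.id, p.name

Execution result:
name | min_budget
Support | 21962
Legal | 65447
Sales | 179427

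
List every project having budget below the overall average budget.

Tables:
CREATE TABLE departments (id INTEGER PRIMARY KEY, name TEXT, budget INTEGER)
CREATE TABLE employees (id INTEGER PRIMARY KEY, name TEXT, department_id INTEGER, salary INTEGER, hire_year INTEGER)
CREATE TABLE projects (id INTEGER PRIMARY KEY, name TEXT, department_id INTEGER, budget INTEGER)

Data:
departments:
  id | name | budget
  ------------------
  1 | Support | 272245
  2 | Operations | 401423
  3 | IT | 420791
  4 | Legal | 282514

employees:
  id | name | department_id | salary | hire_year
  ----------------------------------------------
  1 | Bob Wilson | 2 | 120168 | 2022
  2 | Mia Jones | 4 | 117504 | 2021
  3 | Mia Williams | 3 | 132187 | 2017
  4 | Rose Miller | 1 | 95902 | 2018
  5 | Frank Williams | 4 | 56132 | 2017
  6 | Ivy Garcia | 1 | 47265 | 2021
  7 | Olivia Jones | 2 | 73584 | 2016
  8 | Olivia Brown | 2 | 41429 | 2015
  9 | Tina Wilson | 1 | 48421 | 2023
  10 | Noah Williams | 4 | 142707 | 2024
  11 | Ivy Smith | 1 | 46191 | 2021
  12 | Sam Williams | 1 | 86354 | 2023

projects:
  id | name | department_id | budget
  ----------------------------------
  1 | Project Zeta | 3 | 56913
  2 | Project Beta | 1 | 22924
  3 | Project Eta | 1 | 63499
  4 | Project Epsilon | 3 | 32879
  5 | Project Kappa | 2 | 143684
SELECT name, budget FROM projects WHERE budget < (SELECT AVG(budget) FROM projects)

Execution result:
name | budget
Project Zeta | 56913
Project Beta | 22924
Project Eta | 63499
Project Epsilon | 32879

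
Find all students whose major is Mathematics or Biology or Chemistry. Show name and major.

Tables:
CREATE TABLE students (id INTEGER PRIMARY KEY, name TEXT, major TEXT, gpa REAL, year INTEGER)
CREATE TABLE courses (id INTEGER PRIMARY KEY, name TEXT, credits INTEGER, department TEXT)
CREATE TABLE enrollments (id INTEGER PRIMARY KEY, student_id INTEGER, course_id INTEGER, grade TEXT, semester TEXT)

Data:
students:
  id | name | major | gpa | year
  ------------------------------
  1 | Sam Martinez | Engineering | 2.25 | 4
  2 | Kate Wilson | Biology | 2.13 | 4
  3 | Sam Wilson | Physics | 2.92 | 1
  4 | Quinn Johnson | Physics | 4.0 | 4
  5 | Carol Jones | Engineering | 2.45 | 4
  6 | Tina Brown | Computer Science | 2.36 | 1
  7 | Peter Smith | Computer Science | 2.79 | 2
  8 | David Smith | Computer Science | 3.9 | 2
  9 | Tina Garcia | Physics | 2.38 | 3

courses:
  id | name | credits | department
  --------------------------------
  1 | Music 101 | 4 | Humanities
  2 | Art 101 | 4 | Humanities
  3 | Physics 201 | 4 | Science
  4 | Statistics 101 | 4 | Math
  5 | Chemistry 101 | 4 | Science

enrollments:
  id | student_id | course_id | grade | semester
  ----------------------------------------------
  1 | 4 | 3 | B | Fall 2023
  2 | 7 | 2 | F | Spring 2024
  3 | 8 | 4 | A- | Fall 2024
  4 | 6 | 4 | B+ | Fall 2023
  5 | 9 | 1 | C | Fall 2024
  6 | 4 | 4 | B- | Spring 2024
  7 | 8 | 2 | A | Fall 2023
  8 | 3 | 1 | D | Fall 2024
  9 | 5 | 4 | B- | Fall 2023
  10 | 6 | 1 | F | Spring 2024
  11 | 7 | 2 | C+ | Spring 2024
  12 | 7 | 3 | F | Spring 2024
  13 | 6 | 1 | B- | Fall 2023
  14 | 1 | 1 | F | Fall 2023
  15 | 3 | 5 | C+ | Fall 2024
SELECT name, major FROM students WHERE major IN ('Mathematics', 'Biology', 'Chemistry')

Execution result:
name | major
Kate Wilson | Biology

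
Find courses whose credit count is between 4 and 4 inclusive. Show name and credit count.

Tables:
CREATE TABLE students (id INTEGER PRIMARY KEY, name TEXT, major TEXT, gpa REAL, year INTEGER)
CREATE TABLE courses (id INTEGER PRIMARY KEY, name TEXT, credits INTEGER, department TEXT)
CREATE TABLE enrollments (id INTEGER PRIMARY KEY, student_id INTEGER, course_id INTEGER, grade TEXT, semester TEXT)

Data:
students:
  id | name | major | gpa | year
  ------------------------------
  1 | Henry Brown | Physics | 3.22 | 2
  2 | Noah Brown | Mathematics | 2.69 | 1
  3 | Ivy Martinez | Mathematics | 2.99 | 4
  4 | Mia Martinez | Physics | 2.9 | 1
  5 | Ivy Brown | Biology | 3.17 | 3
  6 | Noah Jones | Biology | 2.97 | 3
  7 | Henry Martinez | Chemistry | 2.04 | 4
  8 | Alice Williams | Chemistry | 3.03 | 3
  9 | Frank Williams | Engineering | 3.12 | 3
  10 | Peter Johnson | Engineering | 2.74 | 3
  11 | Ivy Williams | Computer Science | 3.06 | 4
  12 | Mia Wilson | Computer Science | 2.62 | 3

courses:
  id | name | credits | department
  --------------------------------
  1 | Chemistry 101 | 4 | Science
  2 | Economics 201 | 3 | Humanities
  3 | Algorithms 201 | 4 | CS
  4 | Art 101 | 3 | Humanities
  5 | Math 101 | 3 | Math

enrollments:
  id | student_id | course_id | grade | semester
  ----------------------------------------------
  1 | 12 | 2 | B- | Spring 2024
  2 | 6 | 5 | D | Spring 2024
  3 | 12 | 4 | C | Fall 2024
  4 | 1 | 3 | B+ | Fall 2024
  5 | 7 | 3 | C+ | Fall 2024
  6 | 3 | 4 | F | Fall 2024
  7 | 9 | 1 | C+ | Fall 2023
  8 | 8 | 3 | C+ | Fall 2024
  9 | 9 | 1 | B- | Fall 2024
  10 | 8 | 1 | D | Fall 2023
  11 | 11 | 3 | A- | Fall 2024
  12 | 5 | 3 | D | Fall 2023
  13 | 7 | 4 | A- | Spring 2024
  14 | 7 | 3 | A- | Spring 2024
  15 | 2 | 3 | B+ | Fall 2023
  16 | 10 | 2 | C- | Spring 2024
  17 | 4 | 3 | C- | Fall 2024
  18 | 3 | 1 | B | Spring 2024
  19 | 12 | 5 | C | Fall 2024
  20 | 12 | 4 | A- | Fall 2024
SELECT name, credits FROM courses WHERE credits BETWEEN 4 AND 4

Execution result:
name | credits
Chemistry 101 | 4
Algorithms 201 | 4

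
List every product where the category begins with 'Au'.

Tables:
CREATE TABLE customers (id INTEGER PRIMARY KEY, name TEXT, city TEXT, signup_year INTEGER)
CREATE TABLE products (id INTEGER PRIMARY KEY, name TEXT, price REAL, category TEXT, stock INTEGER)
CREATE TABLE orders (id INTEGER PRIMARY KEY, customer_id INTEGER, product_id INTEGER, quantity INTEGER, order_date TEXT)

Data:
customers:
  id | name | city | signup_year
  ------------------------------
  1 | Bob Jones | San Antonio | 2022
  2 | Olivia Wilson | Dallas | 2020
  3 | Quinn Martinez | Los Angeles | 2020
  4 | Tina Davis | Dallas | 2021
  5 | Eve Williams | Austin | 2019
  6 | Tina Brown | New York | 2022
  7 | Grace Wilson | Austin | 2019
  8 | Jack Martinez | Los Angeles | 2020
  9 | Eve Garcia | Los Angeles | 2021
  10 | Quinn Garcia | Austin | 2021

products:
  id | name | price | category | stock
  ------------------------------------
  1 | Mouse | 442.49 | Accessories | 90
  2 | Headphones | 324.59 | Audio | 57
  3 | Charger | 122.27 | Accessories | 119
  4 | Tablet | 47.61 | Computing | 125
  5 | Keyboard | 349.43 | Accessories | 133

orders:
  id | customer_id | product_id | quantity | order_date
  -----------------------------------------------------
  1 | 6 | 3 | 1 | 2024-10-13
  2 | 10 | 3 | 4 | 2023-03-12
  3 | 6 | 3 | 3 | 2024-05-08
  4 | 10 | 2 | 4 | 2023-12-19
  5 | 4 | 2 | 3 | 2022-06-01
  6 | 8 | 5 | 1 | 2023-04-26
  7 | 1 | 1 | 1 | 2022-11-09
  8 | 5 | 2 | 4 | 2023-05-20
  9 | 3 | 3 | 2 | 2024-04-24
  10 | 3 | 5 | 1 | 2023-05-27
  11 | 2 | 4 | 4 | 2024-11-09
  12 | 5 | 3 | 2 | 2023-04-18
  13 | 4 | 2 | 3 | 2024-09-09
SELECT name, category FROM products WHERE category LIKE 'Au%'

Execution result:
name | category
Headphones | Audio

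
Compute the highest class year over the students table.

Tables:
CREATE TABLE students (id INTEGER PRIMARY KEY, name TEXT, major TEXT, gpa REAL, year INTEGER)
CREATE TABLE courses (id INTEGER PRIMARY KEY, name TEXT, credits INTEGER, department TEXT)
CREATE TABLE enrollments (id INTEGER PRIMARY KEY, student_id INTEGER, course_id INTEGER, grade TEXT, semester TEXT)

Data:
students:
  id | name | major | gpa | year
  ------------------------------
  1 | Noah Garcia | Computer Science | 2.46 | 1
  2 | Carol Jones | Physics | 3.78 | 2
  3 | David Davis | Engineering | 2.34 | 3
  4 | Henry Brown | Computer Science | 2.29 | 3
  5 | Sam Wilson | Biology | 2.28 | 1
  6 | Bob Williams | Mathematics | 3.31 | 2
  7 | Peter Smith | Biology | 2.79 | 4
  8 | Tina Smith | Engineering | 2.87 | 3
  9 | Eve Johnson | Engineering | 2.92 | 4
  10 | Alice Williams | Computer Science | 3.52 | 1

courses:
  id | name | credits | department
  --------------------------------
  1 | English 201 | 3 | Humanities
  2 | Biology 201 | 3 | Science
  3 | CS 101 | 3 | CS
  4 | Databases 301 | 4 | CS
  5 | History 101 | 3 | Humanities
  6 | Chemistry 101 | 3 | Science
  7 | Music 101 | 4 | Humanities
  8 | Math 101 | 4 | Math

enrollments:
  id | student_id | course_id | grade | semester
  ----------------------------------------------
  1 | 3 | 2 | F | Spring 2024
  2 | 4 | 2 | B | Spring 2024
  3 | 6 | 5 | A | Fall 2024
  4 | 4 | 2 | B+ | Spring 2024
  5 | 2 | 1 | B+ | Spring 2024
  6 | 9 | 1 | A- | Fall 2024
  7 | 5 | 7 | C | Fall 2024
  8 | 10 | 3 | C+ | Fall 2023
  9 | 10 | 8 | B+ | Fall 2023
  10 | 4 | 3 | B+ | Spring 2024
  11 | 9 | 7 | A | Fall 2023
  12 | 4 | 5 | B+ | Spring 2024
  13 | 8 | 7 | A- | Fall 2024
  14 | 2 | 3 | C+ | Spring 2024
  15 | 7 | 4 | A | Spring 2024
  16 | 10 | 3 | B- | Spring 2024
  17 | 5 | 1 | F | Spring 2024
SELECT MAX(year) FROM students

Execution result:
4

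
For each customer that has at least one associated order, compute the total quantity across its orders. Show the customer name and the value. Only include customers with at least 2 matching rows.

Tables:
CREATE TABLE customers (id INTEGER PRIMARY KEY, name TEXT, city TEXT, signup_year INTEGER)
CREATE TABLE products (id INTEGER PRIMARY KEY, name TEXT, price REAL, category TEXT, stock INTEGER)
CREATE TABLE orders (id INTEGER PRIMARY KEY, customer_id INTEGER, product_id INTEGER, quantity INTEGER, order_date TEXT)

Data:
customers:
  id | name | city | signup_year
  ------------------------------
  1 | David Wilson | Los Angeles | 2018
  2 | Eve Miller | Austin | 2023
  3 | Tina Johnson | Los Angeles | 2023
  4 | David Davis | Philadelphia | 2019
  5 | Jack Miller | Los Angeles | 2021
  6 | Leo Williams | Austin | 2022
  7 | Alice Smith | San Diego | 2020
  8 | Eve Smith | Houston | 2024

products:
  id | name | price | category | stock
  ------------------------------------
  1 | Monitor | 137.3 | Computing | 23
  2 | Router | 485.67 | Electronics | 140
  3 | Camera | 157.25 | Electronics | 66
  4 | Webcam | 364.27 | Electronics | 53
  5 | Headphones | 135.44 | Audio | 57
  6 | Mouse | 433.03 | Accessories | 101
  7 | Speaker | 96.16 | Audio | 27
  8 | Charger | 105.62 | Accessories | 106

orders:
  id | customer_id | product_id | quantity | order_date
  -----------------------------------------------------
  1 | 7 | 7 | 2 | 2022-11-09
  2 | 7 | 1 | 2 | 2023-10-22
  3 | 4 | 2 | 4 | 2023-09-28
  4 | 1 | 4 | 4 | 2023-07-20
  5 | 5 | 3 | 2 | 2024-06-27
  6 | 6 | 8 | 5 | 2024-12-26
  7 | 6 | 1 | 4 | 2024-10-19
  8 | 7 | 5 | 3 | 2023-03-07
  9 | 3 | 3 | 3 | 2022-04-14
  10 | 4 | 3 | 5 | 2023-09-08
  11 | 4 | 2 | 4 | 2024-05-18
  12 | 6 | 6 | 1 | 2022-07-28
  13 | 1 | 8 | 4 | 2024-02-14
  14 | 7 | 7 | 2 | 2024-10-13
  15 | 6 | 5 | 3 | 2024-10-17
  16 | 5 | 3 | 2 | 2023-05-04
SELECT p.name, SUM(c.quantity) AS sum_quantity FROM orders c JOIN customers p ON c.customer_id = p.id GROUP BY p.id, p.name HAVING COUNT(*) >= 2

Execution result:
name | sum_quantity
David Wilson | 8
David Davis | 13
Jack Miller | 4
Leo Williams | 13
Alice Smith | 9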